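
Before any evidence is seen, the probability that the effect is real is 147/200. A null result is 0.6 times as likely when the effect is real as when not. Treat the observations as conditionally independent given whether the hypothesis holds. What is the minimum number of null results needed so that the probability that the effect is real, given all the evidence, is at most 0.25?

Prior odds = 0.735/0.265 = 147/53.
Likelihood ratio per null result = 0.6.
Target odds: 0.25 ÷ 0.75 = 1/3.
Need (147/53) × 0.6ⁿ ≤ 1/3, i.e. 0.6ⁿ ≤ 53/441.
0.6⁴ = 0.1296 is still above 53/441 but 0.6⁵ = 0.07776 is at or below it, so n = 5.

5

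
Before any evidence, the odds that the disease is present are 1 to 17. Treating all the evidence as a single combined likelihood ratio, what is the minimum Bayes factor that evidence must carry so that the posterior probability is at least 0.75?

51

Prior odds = 1/17.
Target odds = 0.75/0.25 = 3.
Required Bayes factor = 3 ÷ (1/17) = 51.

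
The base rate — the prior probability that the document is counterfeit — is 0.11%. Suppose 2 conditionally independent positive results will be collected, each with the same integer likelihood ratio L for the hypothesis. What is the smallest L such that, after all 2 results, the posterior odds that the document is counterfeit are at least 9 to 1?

Prior odds = 0.0011/0.9989 = 11/9989.
Target odds = 9.
Need L² ≥ 9 ÷ (11/9989) = 89901/11.
90² = 8100 < 89901/11 ≤ 8281 = 91², so L = 91.

91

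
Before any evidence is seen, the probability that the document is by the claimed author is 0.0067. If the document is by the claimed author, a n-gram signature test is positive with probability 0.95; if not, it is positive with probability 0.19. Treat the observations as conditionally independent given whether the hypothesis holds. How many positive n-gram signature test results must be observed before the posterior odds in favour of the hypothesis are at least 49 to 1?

Prior odds = 0.0067/0.9933 = 67/9933.
Likelihood ratio of a positive = 0.95/0.19 = 5.
Target odds = 49.
Need (67/9933) × 5ⁿ ≥ 49, i.e. 5ⁿ ≥ 486717/67.
5⁵ = 3125 falls short of 486717/67 but 5⁶ = 15625 reaches it, so n = 6.

6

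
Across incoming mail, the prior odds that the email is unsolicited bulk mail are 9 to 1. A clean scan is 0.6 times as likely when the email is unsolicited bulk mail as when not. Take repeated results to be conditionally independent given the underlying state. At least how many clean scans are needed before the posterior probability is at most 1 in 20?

Prior odds = 9.
Likelihood ratio per clean scan = 0.6.
Target odds: 0.05 ÷ 0.95 = 1/19.
Need 9 × 0.6ⁿ ≤ 1/19, i.e. 0.6ⁿ ≤ 1/171.
0.6¹⁰ = 59049/9765625 is still above 1/171 but 0.6¹¹ = 177147/48828125 is at or below it, so n = 11.

11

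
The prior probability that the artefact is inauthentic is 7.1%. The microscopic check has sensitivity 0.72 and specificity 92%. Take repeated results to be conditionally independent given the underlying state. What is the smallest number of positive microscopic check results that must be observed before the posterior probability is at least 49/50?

Prior odds: 0.071 ÷ 0.929 = 71/929.
False-positive rate = 1 − 0.92 = 0.08; likelihood ratio of a positive = 0.72/0.08 = 9.
Target posterior odds = 0.98/0.02 = 49.
Need (71/929) × 9ⁿ ≥ 49, i.e. 9ⁿ ≥ 45521/71.
9² = 81 falls short of 45521/71 but 9³ = 729 reaches it, so n = 3.

3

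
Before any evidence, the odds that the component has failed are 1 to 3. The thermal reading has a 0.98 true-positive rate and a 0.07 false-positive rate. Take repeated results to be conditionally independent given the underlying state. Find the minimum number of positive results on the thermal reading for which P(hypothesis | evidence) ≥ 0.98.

Prior odds = 1/3.
Likelihood ratio of a positive result = 0.98/0.07 = 14.
Target odds: 0.98 ÷ 0.02 = 49.
Require 14ⁿ ≥ 49 ÷ (1/3) = 147.
14¹ = 14 falls short of 147 but 14² = 196 reaches it, so n = 2.

2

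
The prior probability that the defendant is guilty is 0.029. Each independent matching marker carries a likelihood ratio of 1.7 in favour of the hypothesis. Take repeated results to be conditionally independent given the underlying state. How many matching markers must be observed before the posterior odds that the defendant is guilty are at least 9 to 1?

Prior odds: 0.029 ÷ 0.971 = 29/971.
Likelihood ratio per matching marker = 1.7.
Target odds = 9.
Need (29/971) × 1.7ⁿ ≥ 9, i.e. 1.7ⁿ ≥ 8739/29.
1.7¹⁰ ≈201.599 falls short of 8739/29 but 1.7¹¹ ≈342.719 reaches it, so n = 11.

11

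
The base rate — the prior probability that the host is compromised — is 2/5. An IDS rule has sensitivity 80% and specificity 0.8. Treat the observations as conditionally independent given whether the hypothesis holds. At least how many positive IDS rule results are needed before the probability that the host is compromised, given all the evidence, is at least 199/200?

Prior odds = 0.4/0.6 = 2/3.
False-positive rate = 1 − 0.8 = 0.2; likelihood ratio of a positive = 0.8/0.2 = 4.
Target odds: 0.995 ÷ 0.005 = 199.
Require 4ⁿ ≥ 199 ÷ (2/3) = 298.5.
4⁴ = 256 falls short of 298.5 but 4⁵ = 1024 reaches it, so n = 5.

5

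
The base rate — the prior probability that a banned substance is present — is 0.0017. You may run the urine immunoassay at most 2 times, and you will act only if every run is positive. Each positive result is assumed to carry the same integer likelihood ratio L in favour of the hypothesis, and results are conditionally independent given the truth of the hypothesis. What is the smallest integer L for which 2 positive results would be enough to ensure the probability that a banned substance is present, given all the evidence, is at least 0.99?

Prior odds = 0.0017/0.9983 = 17/9983.
Target odds = 0.99/0.01 = 99.
Need L² ≥ 99 ÷ (17/9983) = 988317/17.
241² = 58081 < 988317/17 ≤ 58564 = 242², so L = 242.

242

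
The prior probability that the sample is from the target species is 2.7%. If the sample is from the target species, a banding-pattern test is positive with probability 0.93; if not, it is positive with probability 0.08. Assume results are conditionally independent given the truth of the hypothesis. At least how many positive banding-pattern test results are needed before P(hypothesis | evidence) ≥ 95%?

Prior odds = 0.027/0.973 = 27/973.
Likelihood ratio of a positive = 0.93/0.08 = 11.625.
Target odds: 0.95 ÷ 0.05 = 19.
Need (27/973) × 11.625ⁿ ≥ 19, i.e. 11.625ⁿ ≥ 18487/27.
11.625² = 135.140625 falls short of 18487/27 but 11.625³ = 804357/512 reaches it, so n = 3.

3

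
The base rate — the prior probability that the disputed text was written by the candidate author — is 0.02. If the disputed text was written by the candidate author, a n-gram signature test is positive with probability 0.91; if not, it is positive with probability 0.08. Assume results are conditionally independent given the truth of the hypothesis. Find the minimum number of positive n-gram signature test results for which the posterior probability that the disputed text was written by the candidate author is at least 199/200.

4

Prior odds: 0.02 ÷ 0.98 = 1/49.
Likelihood ratio of a positive = 0.91/0.08 = 11.375.
Target odds: 0.995 ÷ 0.005 = 199.
Require 11.375ⁿ ≥ 199 ÷ (1/49) = 9751.
11.375³ = 753571/512 falls short of 9751 but 11.375⁴ = 68574961/4096 reaches it, so n = 4.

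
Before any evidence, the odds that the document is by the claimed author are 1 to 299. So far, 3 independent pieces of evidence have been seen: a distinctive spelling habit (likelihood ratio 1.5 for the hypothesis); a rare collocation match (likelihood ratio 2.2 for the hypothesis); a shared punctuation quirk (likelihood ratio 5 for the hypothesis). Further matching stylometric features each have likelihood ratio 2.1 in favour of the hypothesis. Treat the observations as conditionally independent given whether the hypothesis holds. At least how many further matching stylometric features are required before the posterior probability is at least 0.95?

Prior odds = 1/299.
Combined Bayes factor of the evidence already in hand = 1.5 × 2.2 × 5 = 16.5.
Odds after that evidence = (1/299) × 16.5 = 33/598.
Target odds = 0.95/0.05 = 19.
Need 2.1ⁿ ≥ 19 ÷ (33/598) = 11362/33.
2.1⁷ ≈180.109 falls short of 11362/33 but 2.1⁸ ≈378.229 reaches it, so n = 8.

8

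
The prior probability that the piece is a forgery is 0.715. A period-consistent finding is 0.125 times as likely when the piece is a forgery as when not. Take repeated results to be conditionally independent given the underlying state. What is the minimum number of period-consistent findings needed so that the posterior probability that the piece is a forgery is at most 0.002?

4

Prior odds: 0.715 ÷ 0.285 = 143/57.
Likelihood ratio per period-consistent finding = 0.125.
Target posterior odds = 0.002/0.998 = 1/499.
Need (143/57) × 0.125ⁿ ≤ 1/499, i.e. 0.125ⁿ ≤ 57/71357.
0.125³ = 0.001953125 is still above 57/71357 but 0.125⁴ = 1/4096 is at or below it, so n = 4.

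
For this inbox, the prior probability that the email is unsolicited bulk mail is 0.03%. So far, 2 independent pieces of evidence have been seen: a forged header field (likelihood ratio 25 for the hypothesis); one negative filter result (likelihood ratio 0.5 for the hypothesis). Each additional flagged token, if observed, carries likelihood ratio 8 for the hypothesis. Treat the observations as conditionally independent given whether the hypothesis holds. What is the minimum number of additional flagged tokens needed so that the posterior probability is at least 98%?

Prior odds = 0.0003/0.9997 = 3/9997.
Combined Bayes factor of the evidence already in hand = 25 × 0.5 = 12.5.
Odds after that evidence = (3/9997) × 12.5 = 75/19994.
Target odds = 0.98/0.02 = 49.
Need 8ⁿ ≥ 49 ÷ (75/19994) = 979706/75.
8⁴ = 4096 falls short of 979706/75 but 8⁵ = 32768 reaches it, so n = 5.

5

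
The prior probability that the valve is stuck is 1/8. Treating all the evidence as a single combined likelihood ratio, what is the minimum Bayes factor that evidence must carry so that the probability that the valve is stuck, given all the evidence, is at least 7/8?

49

Prior odds = 0.125/0.875 = 1/7.
Target odds = 0.875/0.125 = 7.
Required Bayes factor = 7 ÷ (1/7) = 49.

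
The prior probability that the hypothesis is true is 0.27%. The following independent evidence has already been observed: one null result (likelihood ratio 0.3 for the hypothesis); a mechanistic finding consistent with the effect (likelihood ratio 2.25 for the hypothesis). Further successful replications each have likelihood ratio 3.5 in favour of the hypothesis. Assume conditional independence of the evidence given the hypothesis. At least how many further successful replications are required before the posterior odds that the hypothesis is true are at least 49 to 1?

9

Prior odds = 0.0027/0.9973 = 27/9973.
Combined Bayes factor of the evidence already in hand = 0.3 × 2.25 = 0.675.
Odds after that evidence = (27/9973) × 0.675 = 729/398920.
Target odds = 49.
Need 3.5ⁿ ≥ 49 ÷ (729/398920) = 19547080/729.
3.5⁸ = 5764801/256 falls short of 19547080/729 but 3.5⁹ = 40353607/512 reaches it, so n = 9.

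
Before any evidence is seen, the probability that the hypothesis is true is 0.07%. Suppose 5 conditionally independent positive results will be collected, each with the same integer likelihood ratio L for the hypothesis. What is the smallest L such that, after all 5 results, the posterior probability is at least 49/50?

10

Prior odds = 0.0007/0.9993 = 7/9993.
Target odds = 0.98/0.02 = 49.
Need L⁵ ≥ 49 ÷ (7/9993) = 69951.
9⁵ = 59049 < 69951 ≤ 100000 = 10⁵, so L = 10.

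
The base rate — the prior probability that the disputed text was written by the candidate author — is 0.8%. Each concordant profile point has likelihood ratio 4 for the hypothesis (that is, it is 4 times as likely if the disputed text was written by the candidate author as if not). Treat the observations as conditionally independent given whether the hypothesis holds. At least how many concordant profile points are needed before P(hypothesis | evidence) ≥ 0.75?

5

Prior odds: 0.008 ÷ 0.992 = 1/124.
Likelihood ratio per concordant profile point = 4.
Target posterior odds = 0.75/0.25 = 3.
Require 4ⁿ ≥ 3 ÷ (1/124) = 372.
4⁴ = 256 falls short of 372 but 4⁵ = 1024 reaches it, so n = 5.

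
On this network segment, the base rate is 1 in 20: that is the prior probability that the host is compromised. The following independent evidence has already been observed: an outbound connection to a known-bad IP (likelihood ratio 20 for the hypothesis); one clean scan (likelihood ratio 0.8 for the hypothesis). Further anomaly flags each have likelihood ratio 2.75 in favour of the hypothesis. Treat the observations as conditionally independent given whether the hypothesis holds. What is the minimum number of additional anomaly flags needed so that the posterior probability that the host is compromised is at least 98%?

5

Prior odds = 0.05/0.95 = 1/19.
Combined Bayes factor of the evidence already in hand = 20 × 0.8 = 16.
Odds after that evidence = (1/19) × 16 = 16/19.
Target odds = 0.98/0.02 = 49.
Need 2.75ⁿ ≥ 49 ÷ (16/19) = 58.1875.
2.75⁴ = 57.19140625 falls short of 58.1875 but 2.75⁵ = 161051/1024 reaches it, so n = 5.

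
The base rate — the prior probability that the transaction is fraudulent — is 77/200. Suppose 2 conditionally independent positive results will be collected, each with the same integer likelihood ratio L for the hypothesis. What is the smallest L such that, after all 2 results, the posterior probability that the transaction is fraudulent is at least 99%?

Prior odds = 0.385/0.615 = 77/123.
Target odds = 0.99/0.01 = 99.
Need L² ≥ 99 ÷ (77/123) = 1107/7.
12² = 144 < 1107/7 ≤ 169 = 13², so L = 13.

13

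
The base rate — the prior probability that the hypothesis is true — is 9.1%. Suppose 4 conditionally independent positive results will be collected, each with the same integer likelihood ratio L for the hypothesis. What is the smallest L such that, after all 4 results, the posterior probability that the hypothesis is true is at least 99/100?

6

Prior odds = 0.091/0.909 = 91/909.
Target odds = 0.99/0.01 = 99.
Need L⁴ ≥ 99 ÷ (91/909) = 89991/91.
5⁴ = 625 < 89991/91 ≤ 1296 = 6⁴, so L = 6.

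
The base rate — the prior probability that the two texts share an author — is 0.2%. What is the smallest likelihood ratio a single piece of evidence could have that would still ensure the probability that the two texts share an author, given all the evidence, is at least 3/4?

1497

Prior odds = 0.002/0.998 = 1/499.
Target odds = 0.75/0.25 = 3.
Required Bayes factor = 3 ÷ (1/499) = 1497.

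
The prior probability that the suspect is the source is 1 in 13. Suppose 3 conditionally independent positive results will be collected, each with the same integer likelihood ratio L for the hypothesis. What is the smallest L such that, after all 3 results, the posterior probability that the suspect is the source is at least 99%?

11

Prior odds = (1/13)/(12/13) = 1/12.
Target odds = 0.99/0.01 = 99.
Need L³ ≥ 99 ÷ (1/12) = 1188.
10³ = 1000 < 1188 ≤ 1331 = 11³, so L = 11.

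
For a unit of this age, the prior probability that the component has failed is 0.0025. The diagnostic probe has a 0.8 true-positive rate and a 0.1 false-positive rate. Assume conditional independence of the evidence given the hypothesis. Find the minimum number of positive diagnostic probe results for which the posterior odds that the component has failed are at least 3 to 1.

Prior odds: 0.0025 ÷ 0.9975 = 1/399.
Likelihood ratio of a positive result = 0.8/0.1 = 8.
Target odds = 3.
Need (1/399) × 8ⁿ ≥ 3, i.e. 8ⁿ ≥ 1197.
8³ = 512 falls short of 1197 but 8⁴ = 4096 reaches it, so n = 4.

4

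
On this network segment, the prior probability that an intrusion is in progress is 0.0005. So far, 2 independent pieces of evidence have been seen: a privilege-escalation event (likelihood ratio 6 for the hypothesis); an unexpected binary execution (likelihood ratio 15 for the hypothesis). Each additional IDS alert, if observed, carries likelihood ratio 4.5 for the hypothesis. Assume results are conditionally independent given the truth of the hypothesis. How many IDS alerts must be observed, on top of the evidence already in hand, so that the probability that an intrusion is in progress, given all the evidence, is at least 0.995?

Prior odds = 0.0005/0.9995 = 1/1999.
Combined Bayes factor of the evidence already in hand = 6 × 15 = 90.
Odds after that evidence = (1/1999) × 90 = 90/1999.
Target odds = 0.995/0.005 = 199.
Need 4.5ⁿ ≥ 199 ÷ (90/1999) = 397801/90.
4.5⁵ = 1845.28125 falls short of 397801/90 but 4.5⁶ = 8303.765625 reaches it, so n = 6.

6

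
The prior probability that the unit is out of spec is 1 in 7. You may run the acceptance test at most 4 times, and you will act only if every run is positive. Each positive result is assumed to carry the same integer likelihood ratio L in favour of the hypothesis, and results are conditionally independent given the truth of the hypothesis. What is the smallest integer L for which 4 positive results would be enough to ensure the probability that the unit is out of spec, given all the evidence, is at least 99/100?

Prior odds = (1/7)/(6/7) = 1/6.
Target odds = 0.99/0.01 = 99.
Need L⁴ ≥ 99 ÷ (1/6) = 594.
4⁴ = 256 < 594 ≤ 625 = 5⁴, so L = 5.

5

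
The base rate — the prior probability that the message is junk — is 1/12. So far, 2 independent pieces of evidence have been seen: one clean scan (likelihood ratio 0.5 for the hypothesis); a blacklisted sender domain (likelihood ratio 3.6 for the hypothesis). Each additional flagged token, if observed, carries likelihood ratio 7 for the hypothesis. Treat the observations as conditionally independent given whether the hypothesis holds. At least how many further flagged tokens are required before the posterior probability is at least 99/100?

4

Prior odds = (1/12)/(11/12) = 1/11.
Combined Bayes factor of the evidence already in hand = 0.5 × 3.6 = 1.8.
Odds after that evidence = (1/11) × 1.8 = 9/55.
Target odds = 0.99/0.01 = 99.
Need 7ⁿ ≥ 99 ÷ (9/55) = 605.
7³ = 343 falls short of 605 but 7⁴ = 2401 reaches it, so n = 4.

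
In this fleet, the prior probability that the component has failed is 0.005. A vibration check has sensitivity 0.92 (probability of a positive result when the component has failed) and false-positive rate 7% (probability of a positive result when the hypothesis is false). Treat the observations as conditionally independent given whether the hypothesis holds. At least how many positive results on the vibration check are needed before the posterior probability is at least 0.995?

5

Prior odds: 0.005 ÷ 0.995 = 1/199.
Likelihood ratio of a positive result = 0.92/0.07 = 92/7.
Target posterior odds = 0.995/0.005 = 199.
Need (1/199) × (92/7)ⁿ ≥ 199, i.e. (92/7)ⁿ ≥ 39601.
(92/7)⁴ = 71639296/2401 falls short of 39601 but (92/7)⁵ ≈392147 reaches it, so n = 5.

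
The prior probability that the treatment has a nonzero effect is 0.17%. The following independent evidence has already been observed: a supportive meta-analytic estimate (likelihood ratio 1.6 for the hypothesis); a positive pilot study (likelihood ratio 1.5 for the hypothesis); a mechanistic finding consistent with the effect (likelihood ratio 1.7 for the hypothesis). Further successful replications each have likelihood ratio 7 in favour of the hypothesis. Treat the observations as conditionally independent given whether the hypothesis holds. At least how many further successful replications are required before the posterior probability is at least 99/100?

Prior odds = 0.0017/0.9983 = 17/9983.
Combined Bayes factor of the evidence already in hand = 1.6 × 1.5 × 1.7 = 4.08.
Odds after that evidence = (17/9983) × 4.08 = 1734/249575.
Target odds = 0.99/0.01 = 99.
Need 7ⁿ ≥ 99 ÷ (1734/249575) = 8235975/578.
7⁴ = 2401 falls short of 8235975/578 but 7⁵ = 16807 reaches it, so n = 5.

5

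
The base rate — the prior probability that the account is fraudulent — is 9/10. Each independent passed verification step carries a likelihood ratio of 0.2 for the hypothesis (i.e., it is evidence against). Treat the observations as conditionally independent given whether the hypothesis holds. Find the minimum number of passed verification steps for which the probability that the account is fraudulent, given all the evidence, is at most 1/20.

4

Prior odds = 0.9/0.1 = 9.
Likelihood ratio per passed verification step = 0.2.
Target odds: 0.05 ÷ 0.95 = 1/19.
Require 0.2ⁿ ≤ 1/19 ÷ 9 = 1/171.
0.2³ = 0.008 is still above 1/171 but 0.2⁴ = 0.0016 is at or below it, so n = 4.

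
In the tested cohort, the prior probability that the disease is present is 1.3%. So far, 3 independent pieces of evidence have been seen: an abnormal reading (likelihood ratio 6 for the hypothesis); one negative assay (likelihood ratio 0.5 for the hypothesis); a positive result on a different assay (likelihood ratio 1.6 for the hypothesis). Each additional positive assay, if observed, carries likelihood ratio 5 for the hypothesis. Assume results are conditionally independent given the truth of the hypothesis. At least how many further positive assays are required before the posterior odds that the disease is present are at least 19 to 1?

4

Prior odds = 0.013/0.987 = 13/987.
Combined Bayes factor of the evidence already in hand = 6 × 0.5 × 1.6 = 4.8.
Odds after that evidence = (13/987) × 4.8 = 104/1645.
Target odds = 19.
Need 5ⁿ ≥ 19 ÷ (104/1645) = 31255/104.
5³ = 125 falls short of 31255/104 but 5⁴ = 625 reaches it, so n = 4.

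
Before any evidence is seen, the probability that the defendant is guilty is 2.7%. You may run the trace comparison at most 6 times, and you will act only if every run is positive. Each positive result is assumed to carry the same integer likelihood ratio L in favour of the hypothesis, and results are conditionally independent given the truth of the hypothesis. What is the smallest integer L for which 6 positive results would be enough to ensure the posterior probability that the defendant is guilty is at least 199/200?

Prior odds = 0.027/0.973 = 27/973.
Target odds = 0.995/0.005 = 199.
Need L⁶ ≥ 199 ÷ (27/973) = 193627/27.
4⁶ = 4096 < 193627/27 ≤ 15625 = 5⁶, so L = 5.

5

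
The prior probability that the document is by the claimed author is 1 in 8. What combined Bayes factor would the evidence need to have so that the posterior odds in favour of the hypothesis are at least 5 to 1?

Prior odds = 0.125/0.875 = 1/7.
Target odds = 5.
Required Bayes factor = 5 ÷ (1/7) = 35.

35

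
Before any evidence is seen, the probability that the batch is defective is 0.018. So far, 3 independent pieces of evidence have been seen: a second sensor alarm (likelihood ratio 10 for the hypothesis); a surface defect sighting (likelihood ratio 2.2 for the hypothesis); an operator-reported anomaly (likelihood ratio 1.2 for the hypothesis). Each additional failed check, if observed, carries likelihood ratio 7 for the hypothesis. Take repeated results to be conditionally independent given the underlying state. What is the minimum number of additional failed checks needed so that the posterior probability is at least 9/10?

2

Prior odds = 0.018/0.982 = 9/491.
Combined Bayes factor of the evidence already in hand = 10 × 2.2 × 1.2 = 26.4.
Odds after that evidence = (9/491) × 26.4 = 1188/2455.
Target odds = 0.9/0.1 = 9.
Need 7ⁿ ≥ 9 ÷ (1188/2455) = 2455/132.
7¹ = 7 falls short of 2455/132 but 7² = 49 reaches it, so n = 2.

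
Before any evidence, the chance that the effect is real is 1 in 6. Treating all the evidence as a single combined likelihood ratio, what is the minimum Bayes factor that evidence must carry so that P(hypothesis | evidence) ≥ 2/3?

Prior odds = (1/6)/(5/6) = 0.2.
Target odds = (2/3)/(1/3) = 2.
Required Bayes factor = 2 ÷ 0.2 = 10.

10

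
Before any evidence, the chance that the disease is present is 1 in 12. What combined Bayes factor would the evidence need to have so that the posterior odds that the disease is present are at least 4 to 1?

Prior odds = (1/12)/(11/12) = 1/11.
Target odds = 4.
Required Bayes factor = 4 ÷ (1/11) = 44.

44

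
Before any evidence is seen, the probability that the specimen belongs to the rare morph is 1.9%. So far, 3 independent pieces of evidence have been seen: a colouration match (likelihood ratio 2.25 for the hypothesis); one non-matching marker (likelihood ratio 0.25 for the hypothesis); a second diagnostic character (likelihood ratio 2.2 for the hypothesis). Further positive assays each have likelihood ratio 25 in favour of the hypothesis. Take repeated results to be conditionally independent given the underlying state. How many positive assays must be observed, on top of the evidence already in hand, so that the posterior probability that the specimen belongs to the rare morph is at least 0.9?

Prior odds = 0.019/0.981 = 19/981.
Combined Bayes factor of the evidence already in hand = 2.25 × 0.25 × 2.2 = 1.2375.
Odds after that evidence = (19/981) × 1.2375 = 209/8720.
Target odds = 0.9/0.1 = 9.
Need 25ⁿ ≥ 9 ÷ (209/8720) = 78480/209.
25¹ = 25 falls short of 78480/209 but 25² = 625 reaches it, so n = 2.

2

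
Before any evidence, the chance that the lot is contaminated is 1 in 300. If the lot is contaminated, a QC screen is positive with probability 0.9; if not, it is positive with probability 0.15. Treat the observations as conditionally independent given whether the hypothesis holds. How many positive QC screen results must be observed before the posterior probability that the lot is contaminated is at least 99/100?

6

Prior odds = (1/300)/(299/300) = 1/299.
Likelihood ratio of a positive = 0.9/0.15 = 6.
Target posterior odds = 0.99/0.01 = 99.
Require 6ⁿ ≥ 99 ÷ (1/299) = 29601.
6⁵ = 7776 falls short of 29601 but 6⁶ = 46656 reaches it, so n = 6.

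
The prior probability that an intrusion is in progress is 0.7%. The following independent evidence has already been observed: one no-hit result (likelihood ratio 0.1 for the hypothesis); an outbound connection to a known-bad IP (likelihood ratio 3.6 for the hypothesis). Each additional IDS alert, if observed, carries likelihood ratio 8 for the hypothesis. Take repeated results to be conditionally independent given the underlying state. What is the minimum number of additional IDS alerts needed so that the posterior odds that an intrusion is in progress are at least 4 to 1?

Prior odds = 0.007/0.993 = 7/993.
Combined Bayes factor of the evidence already in hand = 0.1 × 3.6 = 0.36.
Odds after that evidence = (7/993) × 0.36 = 21/8275.
Target odds = 4.
Need 8ⁿ ≥ 4 ÷ (21/8275) = 33100/21.
8³ = 512 falls short of 33100/21 but 8⁴ = 4096 reaches it, so n = 4.

4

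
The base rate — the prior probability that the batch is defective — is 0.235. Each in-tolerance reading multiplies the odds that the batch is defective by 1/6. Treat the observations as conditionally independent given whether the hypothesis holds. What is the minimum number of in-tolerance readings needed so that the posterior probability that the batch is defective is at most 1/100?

2

Prior odds = 0.235/0.765 = 47/153.
Likelihood ratio per in-tolerance reading = 1/6.
Target posterior odds = 0.01/0.99 = 1/99.
Need (47/153) × (1/6)ⁿ ≤ 1/99, i.e. (1/6)ⁿ ≤ 17/517.
(1/6)¹ = 1/6 is still above 17/517 but (1/6)² = 1/36 is at or below it, so n = 2.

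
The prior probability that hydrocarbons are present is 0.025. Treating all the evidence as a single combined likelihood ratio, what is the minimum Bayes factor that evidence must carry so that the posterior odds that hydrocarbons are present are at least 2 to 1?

78

Prior odds = 0.025/0.975 = 1/39.
Target odds = 2.
Required Bayes factor = 2 ÷ (1/39) = 78.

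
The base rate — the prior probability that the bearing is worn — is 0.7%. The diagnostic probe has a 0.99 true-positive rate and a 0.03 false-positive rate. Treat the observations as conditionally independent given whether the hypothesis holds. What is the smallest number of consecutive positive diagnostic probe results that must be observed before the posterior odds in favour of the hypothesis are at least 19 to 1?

3

Prior odds = 0.007/0.993 = 7/993.
Likelihood ratio of a positive result = 0.99/0.03 = 33.
Target odds = 19.
Need (7/993) × 33ⁿ ≥ 19, i.e. 33ⁿ ≥ 18867/7.
33² = 1089 falls short of 18867/7 but 33³ = 35937 reaches it, so n = 3.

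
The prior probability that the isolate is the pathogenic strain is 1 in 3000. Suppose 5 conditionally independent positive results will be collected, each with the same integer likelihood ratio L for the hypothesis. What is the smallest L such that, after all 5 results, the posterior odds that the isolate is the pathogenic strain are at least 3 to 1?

Prior odds = (1/3000)/(2999/3000) = 1/2999.
Target odds = 3.
Need L⁵ ≥ 3 ÷ (1/2999) = 8997.
6⁵ = 7776 < 8997 ≤ 16807 = 7⁵, so L = 7.

7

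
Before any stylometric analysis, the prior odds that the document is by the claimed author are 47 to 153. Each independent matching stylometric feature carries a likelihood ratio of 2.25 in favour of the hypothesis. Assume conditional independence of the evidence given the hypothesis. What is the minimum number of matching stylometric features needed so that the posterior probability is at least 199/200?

Prior odds = 47/153.
Likelihood ratio per matching stylometric feature = 2.25.
Target posterior odds = 0.995/0.005 = 199.
Require 2.25ⁿ ≥ 199 ÷ (47/153) = 30447/47.
2.25⁷ = 4782969/16384 falls short of 30447/47 but 2.25⁸ = 43046721/65536 reaches it, so n = 8.

8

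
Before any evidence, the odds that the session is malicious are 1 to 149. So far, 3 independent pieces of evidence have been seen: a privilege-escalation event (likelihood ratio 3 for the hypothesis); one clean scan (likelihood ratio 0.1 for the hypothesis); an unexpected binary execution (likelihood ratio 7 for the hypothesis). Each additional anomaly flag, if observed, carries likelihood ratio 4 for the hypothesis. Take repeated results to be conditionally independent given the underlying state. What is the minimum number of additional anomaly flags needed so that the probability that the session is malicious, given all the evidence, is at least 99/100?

7

Prior odds = 1/149.
Combined Bayes factor of the evidence already in hand = 3 × 0.1 × 7 = 2.1.
Odds after that evidence = (1/149) × 2.1 = 21/1490.
Target odds = 0.99/0.01 = 99.
Need 4ⁿ ≥ 99 ÷ (21/1490) = 49170/7.
4⁶ = 4096 falls short of 49170/7 but 4⁷ = 16384 reaches it, so n = 7.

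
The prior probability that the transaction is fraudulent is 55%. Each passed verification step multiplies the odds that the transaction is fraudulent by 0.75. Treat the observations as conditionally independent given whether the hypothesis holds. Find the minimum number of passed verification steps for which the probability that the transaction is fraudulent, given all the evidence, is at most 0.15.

7

Prior odds = 0.55/0.45 = 11/9.
Likelihood ratio per passed verification step = 0.75.
Target posterior odds = 0.15/0.85 = 3/17.
Require 0.75ⁿ ≤ 3/17 ÷ (11/9) = 27/187.
0.75⁶ = 729/4096 is still above 27/187 but 0.75⁷ = 2187/16384 is at or below it, so n = 7.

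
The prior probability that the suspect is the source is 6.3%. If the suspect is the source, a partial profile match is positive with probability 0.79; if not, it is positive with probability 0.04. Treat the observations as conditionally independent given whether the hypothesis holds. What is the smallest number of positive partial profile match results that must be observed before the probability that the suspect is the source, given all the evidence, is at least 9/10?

2

Prior odds: 0.063 ÷ 0.937 = 63/937.
Likelihood ratio of a positive = 0.79/0.04 = 19.75.
Target posterior odds = 0.9/0.1 = 9.
Need (63/937) × 19.75ⁿ ≥ 9, i.e. 19.75ⁿ ≥ 937/7.
19.75¹ = 19.75 falls short of 937/7 but 19.75² = 390.0625 reaches it, so n = 2.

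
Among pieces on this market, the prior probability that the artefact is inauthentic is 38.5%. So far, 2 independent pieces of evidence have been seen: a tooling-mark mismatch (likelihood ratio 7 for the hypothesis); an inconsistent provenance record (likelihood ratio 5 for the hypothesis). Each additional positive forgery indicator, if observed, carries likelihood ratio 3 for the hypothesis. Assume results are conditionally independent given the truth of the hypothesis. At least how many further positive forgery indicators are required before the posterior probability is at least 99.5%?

Prior odds = 0.385/0.615 = 77/123.
Combined Bayes factor of the evidence already in hand = 7 × 5 = 35.
Odds after that evidence = (77/123) × 35 = 2695/123.
Target odds = 0.995/0.005 = 199.
Need 3ⁿ ≥ 199 ÷ (2695/123) = 24477/2695.
3² = 9 falls short of 24477/2695 but 3³ = 27 reaches it, so n = 3.

3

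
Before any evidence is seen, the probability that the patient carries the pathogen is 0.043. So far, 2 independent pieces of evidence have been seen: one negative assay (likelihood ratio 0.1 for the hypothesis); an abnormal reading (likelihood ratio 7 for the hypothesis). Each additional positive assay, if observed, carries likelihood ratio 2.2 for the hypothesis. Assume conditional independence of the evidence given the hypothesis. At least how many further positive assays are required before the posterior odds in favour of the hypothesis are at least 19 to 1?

9

Prior odds = 0.043/0.957 = 43/957.
Combined Bayes factor of the evidence already in hand = 0.1 × 7 = 0.7.
Odds after that evidence = (43/957) × 0.7 = 301/9570.
Target odds = 19.
Need 2.2ⁿ ≥ 19 ÷ (301/9570) = 181830/301.
2.2⁸ = 214358881/390625 falls short of 181830/301 but 2.2⁹ ≈1207.27 reaches it, so n = 9.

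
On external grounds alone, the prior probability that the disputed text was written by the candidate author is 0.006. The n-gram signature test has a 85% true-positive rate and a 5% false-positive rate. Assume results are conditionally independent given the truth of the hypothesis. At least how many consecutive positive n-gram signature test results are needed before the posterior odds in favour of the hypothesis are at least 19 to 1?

Prior odds: 0.006 ÷ 0.994 = 3/497.
Likelihood ratio of a positive result = 0.85/0.05 = 17.
Target odds = 19.
Require 17ⁿ ≥ 19 ÷ (3/497) = 9443/3.
17² = 289 falls short of 9443/3 but 17³ = 4913 reaches it, so n = 3.

3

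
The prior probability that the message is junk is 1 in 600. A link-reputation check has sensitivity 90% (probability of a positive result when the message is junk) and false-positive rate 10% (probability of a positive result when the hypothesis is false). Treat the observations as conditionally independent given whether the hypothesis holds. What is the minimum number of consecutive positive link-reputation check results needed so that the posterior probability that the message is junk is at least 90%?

4

Prior odds: (1/600) ÷ (599/600) = 1/599.
Likelihood ratio of a positive result = 0.9/0.1 = 9.
Target posterior odds = 0.9/0.1 = 9.
Need (1/599) × 9ⁿ ≥ 9, i.e. 9ⁿ ≥ 5391.
9³ = 729 falls short of 5391 but 9⁴ = 6561 reaches it, so n = 4.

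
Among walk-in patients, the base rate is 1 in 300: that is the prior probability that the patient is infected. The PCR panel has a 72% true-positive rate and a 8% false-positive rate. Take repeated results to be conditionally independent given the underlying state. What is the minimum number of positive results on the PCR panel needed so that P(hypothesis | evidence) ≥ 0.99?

5

Prior odds: (1/300) ÷ (299/300) = 1/299.
Likelihood ratio of a positive result = 0.72/0.08 = 9.
Target posterior odds = 0.99/0.01 = 99.
Require 9ⁿ ≥ 99 ÷ (1/299) = 29601.
9⁴ = 6561 falls short of 29601 but 9⁵ = 59049 reaches it, so n = 5.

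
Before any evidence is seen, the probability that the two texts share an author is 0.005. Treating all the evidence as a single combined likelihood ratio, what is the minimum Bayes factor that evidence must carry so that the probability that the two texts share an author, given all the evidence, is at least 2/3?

Prior odds = 0.005/0.995 = 1/199.
Target odds = (2/3)/(1/3) = 2.
Required Bayes factor = 2 ÷ (1/199) = 398.

398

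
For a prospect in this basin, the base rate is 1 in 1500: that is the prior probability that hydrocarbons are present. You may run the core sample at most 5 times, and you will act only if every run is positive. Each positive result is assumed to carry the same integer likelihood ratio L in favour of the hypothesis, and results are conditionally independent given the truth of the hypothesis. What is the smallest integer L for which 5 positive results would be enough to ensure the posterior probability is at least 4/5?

6

Prior odds = (1/1500)/(1499/1500) = 1/1499.
Target odds = 0.8/0.2 = 4.
Need L⁵ ≥ 4 ÷ (1/1499) = 5996.
5⁵ = 3125 < 5996 ≤ 7776 = 6⁵, so L = 6.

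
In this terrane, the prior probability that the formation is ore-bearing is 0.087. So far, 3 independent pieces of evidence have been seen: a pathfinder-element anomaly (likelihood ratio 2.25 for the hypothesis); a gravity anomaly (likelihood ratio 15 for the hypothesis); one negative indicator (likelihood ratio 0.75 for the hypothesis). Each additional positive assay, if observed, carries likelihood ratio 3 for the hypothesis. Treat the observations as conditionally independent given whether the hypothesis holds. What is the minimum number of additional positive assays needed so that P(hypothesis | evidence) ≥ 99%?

4

Prior odds = 0.087/0.913 = 87/913.
Combined Bayes factor of the evidence already in hand = 2.25 × 15 × 0.75 = 25.3125.
Odds after that evidence = (87/913) × 25.3125 = 35235/14608.
Target odds = 0.99/0.01 = 99.
Need 3ⁿ ≥ 99 ÷ (35235/14608) = 160688/3915.
3³ = 27 falls short of 160688/3915 but 3⁴ = 81 reaches it, so n = 4.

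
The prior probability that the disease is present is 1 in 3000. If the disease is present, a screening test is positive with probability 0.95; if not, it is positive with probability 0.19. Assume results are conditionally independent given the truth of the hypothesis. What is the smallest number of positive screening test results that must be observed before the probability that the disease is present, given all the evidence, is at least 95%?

Prior odds: (1/3000) ÷ (2999/3000) = 1/2999.
Likelihood ratio of a positive = 0.95/0.19 = 5.
Target odds: 0.95 ÷ 0.05 = 19.
Require 5ⁿ ≥ 19 ÷ (1/2999) = 56981.
5⁶ = 15625 falls short of 56981 but 5⁷ = 78125 reaches it, so n = 7.

7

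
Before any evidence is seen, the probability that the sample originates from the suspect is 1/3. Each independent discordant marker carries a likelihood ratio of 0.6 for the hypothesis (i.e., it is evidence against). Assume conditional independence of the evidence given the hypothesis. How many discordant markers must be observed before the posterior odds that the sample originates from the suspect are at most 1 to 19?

5

Prior odds = (1/3)/(2/3) = 0.5.
Likelihood ratio per discordant marker = 0.6.
Target odds = 1/19.
Need 0.5 × 0.6ⁿ ≤ 1/19, i.e. 0.6ⁿ ≤ 2/19.
0.6⁴ = 0.1296 is still above 2/19 but 0.6⁵ = 0.07776 is at or below it, so n = 5.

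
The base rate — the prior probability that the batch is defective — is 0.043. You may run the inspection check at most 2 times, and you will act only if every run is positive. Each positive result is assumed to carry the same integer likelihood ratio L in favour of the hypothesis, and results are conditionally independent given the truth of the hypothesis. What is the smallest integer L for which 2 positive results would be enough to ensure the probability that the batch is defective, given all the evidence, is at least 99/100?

47

Prior odds = 0.043/0.957 = 43/957.
Target odds = 0.99/0.01 = 99.
Need L² ≥ 99 ÷ (43/957) = 94743/43.
46² = 2116 < 94743/43 ≤ 2209 = 47², so L = 47.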